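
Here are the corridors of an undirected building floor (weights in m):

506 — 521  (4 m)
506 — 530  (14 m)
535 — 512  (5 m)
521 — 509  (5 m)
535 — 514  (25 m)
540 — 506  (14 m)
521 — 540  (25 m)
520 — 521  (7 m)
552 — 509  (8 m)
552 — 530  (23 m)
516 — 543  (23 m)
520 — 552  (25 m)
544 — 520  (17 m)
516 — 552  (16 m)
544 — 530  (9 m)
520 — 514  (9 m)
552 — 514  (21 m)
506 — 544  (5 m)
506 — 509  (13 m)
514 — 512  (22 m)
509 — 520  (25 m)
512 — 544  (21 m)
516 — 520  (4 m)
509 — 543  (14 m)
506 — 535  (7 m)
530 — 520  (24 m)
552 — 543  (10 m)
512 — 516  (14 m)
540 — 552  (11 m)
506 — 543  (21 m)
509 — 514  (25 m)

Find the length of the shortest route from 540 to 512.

26 m

Shortest distances from 540:
540: 0
552: 11  (via 540)
506: 14  (via 540)
521: 18  (via 506)
509: 19  (via 552)
544: 19  (via 506)
543: 21  (via 552)
535: 21  (via 506)
520: 25  (via 521)
512: 26  (via 535)
Shortest route: 540–506–535–512 = 26 m.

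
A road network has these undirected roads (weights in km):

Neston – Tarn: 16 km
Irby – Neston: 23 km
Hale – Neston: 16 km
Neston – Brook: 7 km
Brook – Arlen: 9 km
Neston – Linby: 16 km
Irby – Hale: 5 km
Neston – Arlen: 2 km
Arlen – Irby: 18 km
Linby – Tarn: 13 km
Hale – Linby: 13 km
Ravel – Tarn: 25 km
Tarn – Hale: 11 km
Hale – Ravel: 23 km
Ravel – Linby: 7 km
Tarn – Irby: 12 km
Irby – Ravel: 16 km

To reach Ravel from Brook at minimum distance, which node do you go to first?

Neston

Candidate routes:
Brook–Arlen–Neston–Linby–Ravel: 9+2+16+7 = 34
Brook–Neston–Linby–Ravel: 7+16+7 = 30
The minimum is 30 km via Brook–Neston–Linby–Ravel.
So from Brook the first move is to Neston.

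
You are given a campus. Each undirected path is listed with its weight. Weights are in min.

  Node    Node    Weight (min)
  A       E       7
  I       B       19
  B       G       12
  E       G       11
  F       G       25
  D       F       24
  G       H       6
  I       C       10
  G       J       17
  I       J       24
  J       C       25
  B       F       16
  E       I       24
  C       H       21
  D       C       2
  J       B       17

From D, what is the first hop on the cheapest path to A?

C

Candidate routes:
D - C - I - B - G - E - A: 2+10+19+12+11+7 = 61
D - C - I - E - A: 2+10+24+7 = 43
D - C - H - G - E - A: 2+21+6+11+7 = 47
Cheapest is D - C - I - E - A at 43 min.
So from D the first move is to C.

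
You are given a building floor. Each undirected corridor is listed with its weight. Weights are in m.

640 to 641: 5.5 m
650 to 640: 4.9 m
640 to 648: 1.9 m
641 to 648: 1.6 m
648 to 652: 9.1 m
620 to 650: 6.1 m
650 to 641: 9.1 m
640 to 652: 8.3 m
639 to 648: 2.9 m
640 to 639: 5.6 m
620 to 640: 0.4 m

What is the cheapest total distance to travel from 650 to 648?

Running Dijkstra from 650:
650: 0
640: 4.9  (via 650)
620: 5.3  (via 640)
648: 6.8  (via 640)
Shortest route: 650 → 640 → 648 = 6.8 m.

6.8 m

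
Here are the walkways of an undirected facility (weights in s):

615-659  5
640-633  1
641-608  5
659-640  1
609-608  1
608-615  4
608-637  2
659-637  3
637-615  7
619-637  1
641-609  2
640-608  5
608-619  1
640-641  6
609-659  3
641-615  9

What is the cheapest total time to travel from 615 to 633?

7 s

Enumerating some paths:
615 - 659 - 640 - 633: 5+1+1 = 7
615 - 608 - 640 - 633: 4+5+1 = 10
615 - 608 - 609 - 659 - 640 - 633: 4+1+3+1+1 = 10
615 - 608 - 619 - 637 - 659 - 640 - 633: 4+1+1+3+1+1 = 11
Cheapest is 615 - 659 - 640 - 633 at 7 s.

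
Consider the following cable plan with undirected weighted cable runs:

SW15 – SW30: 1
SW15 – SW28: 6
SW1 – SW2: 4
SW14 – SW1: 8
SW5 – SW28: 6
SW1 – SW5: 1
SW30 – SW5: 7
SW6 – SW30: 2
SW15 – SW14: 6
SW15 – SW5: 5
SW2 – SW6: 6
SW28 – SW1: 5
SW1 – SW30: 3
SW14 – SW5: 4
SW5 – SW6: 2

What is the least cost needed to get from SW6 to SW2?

Enumerating some paths:
SW6 - SW30 - SW1 - SW2: 2+3+4 = 9
SW6 - SW30 - SW15 - SW5 - SW1 - SW2: 2+1+5+1+4 = 13
SW6 - SW5 - SW1 - SW2: 2+1+4 = 7
SW6 - SW2: 6 = 6
Cheapest is SW6 - SW2 at 6.

6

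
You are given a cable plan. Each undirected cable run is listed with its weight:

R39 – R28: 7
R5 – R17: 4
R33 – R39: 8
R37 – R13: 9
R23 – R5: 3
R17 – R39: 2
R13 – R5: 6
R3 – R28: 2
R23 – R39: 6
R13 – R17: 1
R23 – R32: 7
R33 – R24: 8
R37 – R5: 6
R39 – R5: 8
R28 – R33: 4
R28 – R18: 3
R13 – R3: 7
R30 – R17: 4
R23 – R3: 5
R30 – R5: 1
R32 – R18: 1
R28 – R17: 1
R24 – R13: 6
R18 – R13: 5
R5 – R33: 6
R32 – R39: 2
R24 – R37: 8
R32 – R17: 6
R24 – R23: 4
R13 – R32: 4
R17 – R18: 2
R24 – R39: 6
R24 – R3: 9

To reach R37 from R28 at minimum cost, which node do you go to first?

R17

Candidate routes:
R28–R17–R30–R5–R37: 1+4+1+6 = 12
R28–R17–R13–R37: 1+1+9 = 11
The minimum is 11 via R28–R17–R13–R37.
So from R28 the first move is to R17.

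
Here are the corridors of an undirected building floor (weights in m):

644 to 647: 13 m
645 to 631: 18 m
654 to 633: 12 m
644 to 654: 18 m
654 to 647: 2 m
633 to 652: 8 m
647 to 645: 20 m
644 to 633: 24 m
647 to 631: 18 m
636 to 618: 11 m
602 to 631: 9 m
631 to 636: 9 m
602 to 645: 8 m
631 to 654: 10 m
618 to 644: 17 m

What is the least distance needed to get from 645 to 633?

34 m

Running Dijkstra from 645:
645: 0
602: 8  (via 645)
631: 17  (via 602)
647: 20  (via 645)
654: 22  (via 647)
636: 26  (via 631)
644: 33  (via 647)
633: 34  (via 654)
Shortest route: 645–647–654–633 = 34 m.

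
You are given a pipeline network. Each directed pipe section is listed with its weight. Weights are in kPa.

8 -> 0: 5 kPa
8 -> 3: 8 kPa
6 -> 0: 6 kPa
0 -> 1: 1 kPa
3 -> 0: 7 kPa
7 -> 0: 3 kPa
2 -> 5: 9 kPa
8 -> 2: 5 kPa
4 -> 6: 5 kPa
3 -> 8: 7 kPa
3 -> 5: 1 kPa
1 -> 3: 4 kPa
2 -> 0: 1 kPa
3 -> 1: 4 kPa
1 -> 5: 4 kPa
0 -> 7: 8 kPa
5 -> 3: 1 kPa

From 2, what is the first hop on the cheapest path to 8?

Candidate routes:
2 → 5 → 3 → 8: 9+1+7 = 17
2 → 0 → 1 → 3 → 8: 1+1+4+7 = 13
2 → 0 → 1 → 5 → 3 → 8: 1+1+4+1+7 = 14
The minimum is 13 kPa via 2 → 0 → 1 → 3 → 8.
So from 2 the first move is to 0.

0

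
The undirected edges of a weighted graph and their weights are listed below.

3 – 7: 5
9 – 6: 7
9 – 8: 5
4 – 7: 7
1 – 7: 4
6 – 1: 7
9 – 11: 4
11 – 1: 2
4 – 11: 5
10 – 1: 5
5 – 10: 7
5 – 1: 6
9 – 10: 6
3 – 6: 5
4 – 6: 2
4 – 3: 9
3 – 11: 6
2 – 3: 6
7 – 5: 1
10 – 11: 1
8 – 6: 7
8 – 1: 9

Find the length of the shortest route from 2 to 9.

Enumerating some paths:
2 → 3 → 11 → 9: 6+6+4 = 16
2 → 3 → 6 → 9: 6+5+7 = 18
The minimum is 16 via 2 → 3 → 11 → 9.

16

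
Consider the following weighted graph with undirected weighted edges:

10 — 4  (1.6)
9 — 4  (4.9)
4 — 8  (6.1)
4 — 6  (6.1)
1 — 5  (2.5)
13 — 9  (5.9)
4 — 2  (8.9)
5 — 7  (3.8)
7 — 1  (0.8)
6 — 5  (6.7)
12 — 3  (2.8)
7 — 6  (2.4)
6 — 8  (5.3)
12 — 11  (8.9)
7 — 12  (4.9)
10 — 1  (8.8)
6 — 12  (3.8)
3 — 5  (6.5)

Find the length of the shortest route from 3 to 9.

Enumerating some paths:
3 → 12 → 7 → 6 → 4 → 9: 2.8+4.9+2.4+6.1+4.9 = 21.1
3 → 12 → 6 → 4 → 9: 2.8+3.8+6.1+4.9 = 17.6
3 → 12 → 6 → 8 → 4 → 9: 2.8+3.8+5.3+6.1+4.9 = 22.9
3 → 5 → 1 → 7 → 6 → 4 → 9: 6.5+2.5+0.8+2.4+6.1+4.9 = 23.2
The minimum is 17.6 via 3 → 12 → 6 → 4 → 9.

17.6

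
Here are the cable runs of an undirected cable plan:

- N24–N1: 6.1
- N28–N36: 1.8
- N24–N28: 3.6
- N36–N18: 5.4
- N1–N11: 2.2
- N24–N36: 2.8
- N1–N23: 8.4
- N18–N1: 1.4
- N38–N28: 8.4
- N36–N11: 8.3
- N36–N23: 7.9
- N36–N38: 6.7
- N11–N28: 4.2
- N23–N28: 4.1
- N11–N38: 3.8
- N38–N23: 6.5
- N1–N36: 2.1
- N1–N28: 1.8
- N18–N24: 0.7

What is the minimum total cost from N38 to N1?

Running Dijkstra from N38:
N38: 0
N11: 3.8  (via N38)
N1: 6  (via N11)
Shortest route: N38–N11–N1 = 6.

6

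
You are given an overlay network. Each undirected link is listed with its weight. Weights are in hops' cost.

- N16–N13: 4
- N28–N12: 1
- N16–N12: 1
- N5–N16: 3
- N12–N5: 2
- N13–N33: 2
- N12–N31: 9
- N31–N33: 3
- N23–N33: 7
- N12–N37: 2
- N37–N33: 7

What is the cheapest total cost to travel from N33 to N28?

Settle nodes by increasing distance from N33:
N33: 0
N13: 2  (via N33)
N31: 3  (via N33)
N16: 6  (via N13)
N12: 7  (via N16)
N23: 7  (via N33)
N37: 7  (via N33)
N28: 8  (via N12)
Shortest route: N33 → N13 → N16 → N12 → N28 = 8 hops' cost.

8 hops' cost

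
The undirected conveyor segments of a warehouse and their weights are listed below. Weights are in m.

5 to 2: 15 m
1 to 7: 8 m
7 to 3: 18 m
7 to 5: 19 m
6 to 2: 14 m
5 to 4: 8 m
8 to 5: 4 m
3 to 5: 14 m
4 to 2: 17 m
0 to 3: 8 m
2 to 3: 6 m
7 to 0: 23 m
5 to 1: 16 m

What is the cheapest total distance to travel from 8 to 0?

Running Dijkstra from 8:
8: 0
5: 4  (via 8)
4: 12  (via 5)
3: 18  (via 5)
2: 19  (via 5)
1: 20  (via 5)
7: 23  (via 5)
0: 26  (via 3)
Shortest route: 8–5–3–0 = 26 m.

26 m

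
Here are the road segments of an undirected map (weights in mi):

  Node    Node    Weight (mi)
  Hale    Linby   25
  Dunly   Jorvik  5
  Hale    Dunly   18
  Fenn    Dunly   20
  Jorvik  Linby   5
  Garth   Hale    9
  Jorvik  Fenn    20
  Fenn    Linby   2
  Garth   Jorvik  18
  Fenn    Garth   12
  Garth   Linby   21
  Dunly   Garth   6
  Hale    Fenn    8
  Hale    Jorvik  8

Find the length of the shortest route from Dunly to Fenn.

Enumerating some paths:
Dunly → Fenn: 20 = 20
Dunly → Jorvik → Linby → Fenn: 5+5+2 = 12
Dunly → Garth → Fenn: 6+12 = 18
Dunly → Jorvik → Hale → Fenn: 5+8+8 = 21
The minimum is 12 mi via Dunly → Jorvik → Linby → Fenn.

12 mi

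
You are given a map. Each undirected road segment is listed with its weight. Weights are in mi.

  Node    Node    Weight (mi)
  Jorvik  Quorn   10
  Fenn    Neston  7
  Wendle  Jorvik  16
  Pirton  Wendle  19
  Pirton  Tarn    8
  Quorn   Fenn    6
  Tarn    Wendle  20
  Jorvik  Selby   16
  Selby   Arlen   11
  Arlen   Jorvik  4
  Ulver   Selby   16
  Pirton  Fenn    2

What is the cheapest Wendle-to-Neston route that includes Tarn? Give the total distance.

37 mi

Shortest Wendle→Tarn: Wendle → Tarn = 20
Best Tarn to Neston: Tarn → Pirton → Fenn → Neston costing 17
Total via Tarn: 20 + 17 = 37 mi.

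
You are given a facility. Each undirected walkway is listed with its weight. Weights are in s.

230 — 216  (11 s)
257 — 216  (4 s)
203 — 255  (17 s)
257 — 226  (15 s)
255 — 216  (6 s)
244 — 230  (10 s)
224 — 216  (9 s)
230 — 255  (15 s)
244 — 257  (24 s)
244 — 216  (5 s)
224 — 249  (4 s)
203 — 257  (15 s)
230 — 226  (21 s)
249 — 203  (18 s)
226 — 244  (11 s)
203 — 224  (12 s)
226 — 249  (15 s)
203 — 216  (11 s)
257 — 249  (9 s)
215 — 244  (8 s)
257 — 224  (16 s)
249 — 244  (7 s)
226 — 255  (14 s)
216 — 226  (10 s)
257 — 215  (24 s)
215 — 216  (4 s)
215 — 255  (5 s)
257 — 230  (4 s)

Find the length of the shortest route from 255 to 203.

Settle nodes by increasing distance from 255:
255: 0
215: 5  (via 255)
216: 6  (via 255)
257: 10  (via 216)
244: 11  (via 216)
230: 14  (via 257)
226: 14  (via 255)
224: 15  (via 216)
203: 17  (via 255)
Shortest route: 255–203 = 17 s.

17 s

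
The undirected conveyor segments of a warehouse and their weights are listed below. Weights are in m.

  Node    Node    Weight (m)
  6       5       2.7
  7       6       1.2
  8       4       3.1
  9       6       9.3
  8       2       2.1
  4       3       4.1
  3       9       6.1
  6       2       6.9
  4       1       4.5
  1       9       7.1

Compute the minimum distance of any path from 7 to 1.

17.6 m

Enumerating some paths:
7 - 6 - 9 - 3 - 4 - 1: 1.2+9.3+6.1+4.1+4.5 = 25.2
7 - 6 - 2 - 8 - 4 - 1: 1.2+6.9+2.1+3.1+4.5 = 17.8
7 - 6 - 9 - 1: 1.2+9.3+7.1 = 17.6
Cheapest is 7 - 6 - 9 - 1 at 17.6 m.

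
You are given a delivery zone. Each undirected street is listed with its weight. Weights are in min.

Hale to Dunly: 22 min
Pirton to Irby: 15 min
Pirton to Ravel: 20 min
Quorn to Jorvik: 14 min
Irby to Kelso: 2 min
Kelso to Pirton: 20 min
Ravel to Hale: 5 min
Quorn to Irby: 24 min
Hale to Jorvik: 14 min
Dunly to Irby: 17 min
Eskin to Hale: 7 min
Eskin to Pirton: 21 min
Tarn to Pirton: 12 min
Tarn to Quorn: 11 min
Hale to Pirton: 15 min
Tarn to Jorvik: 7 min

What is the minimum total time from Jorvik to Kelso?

Enumerating some paths:
Jorvik - Tarn - Pirton - Kelso: 7+12+20 = 39
Jorvik - Tarn - Pirton - Irby - Kelso: 7+12+15+2 = 36
Cheapest is Jorvik - Tarn - Pirton - Irby - Kelso at 36 min.

36 min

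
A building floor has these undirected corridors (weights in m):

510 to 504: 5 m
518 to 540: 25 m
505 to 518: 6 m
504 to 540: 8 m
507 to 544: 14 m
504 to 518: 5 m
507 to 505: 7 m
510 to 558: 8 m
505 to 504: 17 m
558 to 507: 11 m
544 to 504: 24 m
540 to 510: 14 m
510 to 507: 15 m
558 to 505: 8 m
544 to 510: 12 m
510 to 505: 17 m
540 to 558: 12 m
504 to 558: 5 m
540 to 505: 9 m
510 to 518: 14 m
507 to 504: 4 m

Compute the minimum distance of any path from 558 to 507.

9 m

Running Dijkstra from 558:
558: 0
504: 5  (via 558)
505: 8  (via 558)
510: 8  (via 558)
507: 9  (via 504)
Shortest route: 558–504–507 = 9 m.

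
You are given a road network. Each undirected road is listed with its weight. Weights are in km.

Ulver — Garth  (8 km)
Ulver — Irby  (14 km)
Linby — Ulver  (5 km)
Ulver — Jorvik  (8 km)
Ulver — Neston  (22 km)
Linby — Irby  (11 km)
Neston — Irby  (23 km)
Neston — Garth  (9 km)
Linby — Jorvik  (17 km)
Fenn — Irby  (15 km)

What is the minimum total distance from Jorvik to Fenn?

37 km

Shortest distances from Jorvik:
Jorvik: 0
Ulver: 8  (via Jorvik)
Linby: 13  (via Ulver)
Garth: 16  (via Ulver)
Irby: 22  (via Ulver)
Neston: 25  (via Garth)
Fenn: 37  (via Irby)
Shortest route: Jorvik → Ulver → Irby → Fenn = 37 km.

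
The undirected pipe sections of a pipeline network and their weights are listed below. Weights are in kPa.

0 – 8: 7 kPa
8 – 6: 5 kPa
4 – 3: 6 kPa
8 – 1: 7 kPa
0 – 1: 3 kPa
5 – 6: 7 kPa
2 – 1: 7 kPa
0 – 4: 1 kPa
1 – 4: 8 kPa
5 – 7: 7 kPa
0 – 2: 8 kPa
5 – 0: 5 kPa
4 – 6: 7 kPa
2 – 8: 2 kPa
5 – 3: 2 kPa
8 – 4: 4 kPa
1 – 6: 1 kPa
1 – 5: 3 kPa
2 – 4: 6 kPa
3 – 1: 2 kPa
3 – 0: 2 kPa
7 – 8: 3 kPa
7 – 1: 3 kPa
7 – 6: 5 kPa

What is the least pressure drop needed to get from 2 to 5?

Settle nodes by increasing distance from 2:
2: 0
8: 2  (via 2)
7: 5  (via 8)
4: 6  (via 2)
0: 7  (via 4)
1: 7  (via 2)
6: 7  (via 8)
3: 9  (via 0)
5: 10  (via 1)
Shortest route: 2 → 1 → 5 = 10 kPa.

10 kPa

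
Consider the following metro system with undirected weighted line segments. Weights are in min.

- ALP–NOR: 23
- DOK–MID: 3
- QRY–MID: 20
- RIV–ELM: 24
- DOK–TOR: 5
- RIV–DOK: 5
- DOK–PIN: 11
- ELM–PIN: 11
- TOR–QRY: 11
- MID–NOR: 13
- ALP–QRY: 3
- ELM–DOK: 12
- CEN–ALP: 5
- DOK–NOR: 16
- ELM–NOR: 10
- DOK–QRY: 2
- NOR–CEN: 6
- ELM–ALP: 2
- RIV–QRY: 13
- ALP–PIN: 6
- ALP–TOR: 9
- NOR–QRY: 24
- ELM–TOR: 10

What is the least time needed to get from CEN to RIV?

15 min

Running Dijkstra from CEN:
CEN: 0
ALP: 5  (via CEN)
NOR: 6  (via CEN)
ELM: 7  (via ALP)
QRY: 8  (via ALP)
DOK: 10  (via QRY)
PIN: 11  (via ALP)
MID: 13  (via DOK)
TOR: 14  (via ALP)
RIV: 15  (via DOK)
Shortest route: CEN–ALP–QRY–DOK–RIV = 15 min.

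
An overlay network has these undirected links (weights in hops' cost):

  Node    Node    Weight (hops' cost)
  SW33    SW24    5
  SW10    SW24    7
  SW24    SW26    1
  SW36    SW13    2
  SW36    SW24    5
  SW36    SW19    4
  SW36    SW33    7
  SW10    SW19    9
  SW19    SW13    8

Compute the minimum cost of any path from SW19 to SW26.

10 hops' cost

Running Dijkstra from SW19:
SW19: 0
SW36: 4  (via SW19)
SW13: 6  (via SW36)
SW10: 9  (via SW19)
SW24: 9  (via SW36)
SW26: 10  (via SW24)
Shortest route: SW19–SW36–SW24–SW26 = 10 hops' cost.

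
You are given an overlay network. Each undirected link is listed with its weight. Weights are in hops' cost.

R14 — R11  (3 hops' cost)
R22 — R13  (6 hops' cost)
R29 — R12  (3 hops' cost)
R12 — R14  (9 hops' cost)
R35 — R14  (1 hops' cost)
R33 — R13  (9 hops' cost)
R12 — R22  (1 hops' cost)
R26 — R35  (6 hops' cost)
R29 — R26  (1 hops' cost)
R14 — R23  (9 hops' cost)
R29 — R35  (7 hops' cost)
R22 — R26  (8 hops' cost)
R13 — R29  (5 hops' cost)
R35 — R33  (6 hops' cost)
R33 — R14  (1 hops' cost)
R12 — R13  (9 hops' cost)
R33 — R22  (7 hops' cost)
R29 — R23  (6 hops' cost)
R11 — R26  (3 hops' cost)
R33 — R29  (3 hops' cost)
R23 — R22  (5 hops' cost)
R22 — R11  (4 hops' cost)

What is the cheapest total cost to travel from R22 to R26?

Running Dijkstra from R22:
R22: 0
R12: 1  (via R22)
R29: 4  (via R12)
R11: 4  (via R22)
R26: 5  (via R29)
Shortest route: R22 → R12 → R29 → R26 = 5 hops' cost.

5 hops' cost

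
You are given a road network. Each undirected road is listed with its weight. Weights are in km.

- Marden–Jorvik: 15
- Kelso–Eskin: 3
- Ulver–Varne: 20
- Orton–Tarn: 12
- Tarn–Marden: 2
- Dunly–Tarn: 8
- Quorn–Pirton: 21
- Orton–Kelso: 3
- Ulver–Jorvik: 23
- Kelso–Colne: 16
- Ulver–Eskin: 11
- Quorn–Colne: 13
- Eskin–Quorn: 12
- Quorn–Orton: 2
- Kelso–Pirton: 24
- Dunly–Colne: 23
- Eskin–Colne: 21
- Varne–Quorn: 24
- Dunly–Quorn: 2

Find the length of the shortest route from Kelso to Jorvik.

Shortest distances from Kelso:
Kelso: 0
Eskin: 3  (via Kelso)
Orton: 3  (via Kelso)
Quorn: 5  (via Orton)
Dunly: 7  (via Quorn)
Ulver: 14  (via Eskin)
Tarn: 15  (via Orton)
Colne: 16  (via Kelso)
Marden: 17  (via Tarn)
Pirton: 24  (via Kelso)
Varne: 29  (via Quorn)
Jorvik: 32  (via Marden)
Shortest route: Kelso–Orton–Tarn–Marden–Jorvik = 32 km.

32 km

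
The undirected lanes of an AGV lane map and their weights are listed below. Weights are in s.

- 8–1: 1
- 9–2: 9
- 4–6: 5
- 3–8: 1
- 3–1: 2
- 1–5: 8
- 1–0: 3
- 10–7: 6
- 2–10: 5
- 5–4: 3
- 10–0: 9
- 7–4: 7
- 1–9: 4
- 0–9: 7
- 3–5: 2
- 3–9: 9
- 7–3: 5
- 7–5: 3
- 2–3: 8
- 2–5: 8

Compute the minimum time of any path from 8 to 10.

Running Dijkstra from 8:
8: 0
1: 1  (via 8)
3: 1  (via 8)
5: 3  (via 3)
0: 4  (via 1)
9: 5  (via 1)
4: 6  (via 5)
7: 6  (via 3)
2: 9  (via 3)
6: 11  (via 4)
10: 12  (via 7)
Shortest route: 8 → 3 → 7 → 10 = 12 s.

12 s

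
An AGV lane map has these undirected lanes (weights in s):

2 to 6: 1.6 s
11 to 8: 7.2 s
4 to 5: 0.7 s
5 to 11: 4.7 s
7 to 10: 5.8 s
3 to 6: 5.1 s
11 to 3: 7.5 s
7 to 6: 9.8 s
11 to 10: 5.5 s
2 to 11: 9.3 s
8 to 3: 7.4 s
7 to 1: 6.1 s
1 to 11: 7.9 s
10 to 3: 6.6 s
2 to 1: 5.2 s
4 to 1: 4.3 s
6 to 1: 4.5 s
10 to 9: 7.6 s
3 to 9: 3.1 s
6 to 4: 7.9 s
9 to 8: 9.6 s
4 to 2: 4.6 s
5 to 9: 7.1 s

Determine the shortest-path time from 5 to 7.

Running Dijkstra from 5:
5: 0
4: 0.7  (via 5)
11: 4.7  (via 5)
1: 5  (via 4)
2: 5.3  (via 4)
6: 6.9  (via 2)
9: 7.1  (via 5)
3: 10.2  (via 9)
10: 10.2  (via 11)
7: 11.1  (via 1)
Shortest route: 5 → 4 → 1 → 7 = 11.1 s.

11.1 s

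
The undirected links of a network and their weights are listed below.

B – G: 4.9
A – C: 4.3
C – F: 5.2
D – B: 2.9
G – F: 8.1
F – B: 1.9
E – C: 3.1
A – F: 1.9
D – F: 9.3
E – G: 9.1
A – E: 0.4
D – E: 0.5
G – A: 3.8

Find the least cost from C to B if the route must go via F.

7.1

Shortest C→F: C–F = 5.2
Best F to B: F–B costing 1.9
Total via F: 5.2 + 1.9 = 7.1.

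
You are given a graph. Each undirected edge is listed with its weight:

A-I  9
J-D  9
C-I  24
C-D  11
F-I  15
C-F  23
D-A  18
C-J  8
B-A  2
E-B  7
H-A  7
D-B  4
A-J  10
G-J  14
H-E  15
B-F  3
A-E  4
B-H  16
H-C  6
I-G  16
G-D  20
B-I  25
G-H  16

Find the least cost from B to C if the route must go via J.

20

Shortest B→J: B → A → J = 12
Shortest J→C: J → C = 8
Total via J: 12 + 8 = 20.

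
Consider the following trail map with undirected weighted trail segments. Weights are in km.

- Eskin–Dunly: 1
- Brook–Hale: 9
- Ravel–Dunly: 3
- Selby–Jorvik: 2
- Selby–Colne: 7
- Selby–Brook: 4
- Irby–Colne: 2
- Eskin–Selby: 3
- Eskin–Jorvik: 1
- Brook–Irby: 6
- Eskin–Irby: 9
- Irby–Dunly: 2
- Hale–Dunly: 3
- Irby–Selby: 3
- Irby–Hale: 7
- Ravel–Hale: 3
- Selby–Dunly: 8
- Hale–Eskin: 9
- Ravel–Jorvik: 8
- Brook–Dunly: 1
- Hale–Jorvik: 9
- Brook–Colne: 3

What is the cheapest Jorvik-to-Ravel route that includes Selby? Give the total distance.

9 km

Shortest Jorvik→Selby: Jorvik → Selby = 2
Shortest Selby→Ravel: Selby → Eskin → Dunly → Ravel = 7
Total via Selby: 2 + 7 = 9 km.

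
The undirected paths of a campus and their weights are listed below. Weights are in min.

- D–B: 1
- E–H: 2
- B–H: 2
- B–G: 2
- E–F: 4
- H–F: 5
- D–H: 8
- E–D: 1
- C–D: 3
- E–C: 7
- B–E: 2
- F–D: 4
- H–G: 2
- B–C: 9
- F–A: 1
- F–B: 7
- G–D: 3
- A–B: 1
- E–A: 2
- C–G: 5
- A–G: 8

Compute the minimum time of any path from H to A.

Shortest distances from H:
H: 0
B: 2  (via H)
E: 2  (via H)
G: 2  (via H)
A: 3  (via B)
Shortest route: H → B → A = 3 min.

3 min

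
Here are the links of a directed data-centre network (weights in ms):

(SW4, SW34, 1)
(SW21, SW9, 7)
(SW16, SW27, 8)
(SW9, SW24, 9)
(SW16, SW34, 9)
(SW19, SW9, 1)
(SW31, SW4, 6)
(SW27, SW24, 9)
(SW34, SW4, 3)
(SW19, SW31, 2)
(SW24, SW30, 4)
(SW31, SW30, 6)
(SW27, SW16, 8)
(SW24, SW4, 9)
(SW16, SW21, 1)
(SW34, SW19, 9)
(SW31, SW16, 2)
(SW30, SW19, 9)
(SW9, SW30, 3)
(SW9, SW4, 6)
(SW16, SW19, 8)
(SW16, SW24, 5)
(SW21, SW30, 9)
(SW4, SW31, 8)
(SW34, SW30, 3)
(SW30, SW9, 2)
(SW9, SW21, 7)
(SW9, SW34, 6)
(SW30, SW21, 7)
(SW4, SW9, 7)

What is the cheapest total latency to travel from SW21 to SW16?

22 ms

Settle nodes by increasing distance from SW21:
SW21: 0
SW9: 7  (via SW21)
SW30: 9  (via SW21)
SW34: 13  (via SW9)
SW4: 13  (via SW9)
SW24: 16  (via SW9)
SW19: 18  (via SW30)
SW31: 20  (via SW19)
SW16: 22  (via SW31)
Shortest route: SW21 → SW30 → SW19 → SW31 → SW16 = 22 ms.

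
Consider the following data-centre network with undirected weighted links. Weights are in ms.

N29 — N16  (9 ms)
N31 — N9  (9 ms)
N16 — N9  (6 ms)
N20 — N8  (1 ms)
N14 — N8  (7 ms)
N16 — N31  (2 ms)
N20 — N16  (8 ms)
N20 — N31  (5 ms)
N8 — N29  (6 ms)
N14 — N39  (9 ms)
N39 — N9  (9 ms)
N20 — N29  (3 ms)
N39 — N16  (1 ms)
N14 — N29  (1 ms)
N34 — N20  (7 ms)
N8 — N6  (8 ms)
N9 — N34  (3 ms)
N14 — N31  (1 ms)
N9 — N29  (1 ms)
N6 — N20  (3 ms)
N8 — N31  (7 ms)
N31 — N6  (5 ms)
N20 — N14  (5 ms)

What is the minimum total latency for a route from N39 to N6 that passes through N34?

Shortest N39→N34: N39–N16–N31–N14–N29–N9–N34 = 9
Shortest N34→N6: N34–N20–N6 = 10
Total via N34: 9 + 10 = 19 ms.

19 ms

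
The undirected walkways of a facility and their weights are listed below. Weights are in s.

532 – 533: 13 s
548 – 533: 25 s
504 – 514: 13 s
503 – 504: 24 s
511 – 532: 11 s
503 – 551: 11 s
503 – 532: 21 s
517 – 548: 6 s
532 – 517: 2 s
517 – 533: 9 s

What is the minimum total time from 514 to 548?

66 s

Candidate routes:
514 - 504 - 503 - 532 - 533 - 517 - 548: 13+24+21+13+9+6 = 86
514 - 504 - 503 - 532 - 517 - 533 - 548: 13+24+21+2+9+25 = 94
514 - 504 - 503 - 532 - 517 - 548: 13+24+21+2+6 = 66
The minimum is 66 s via 514 - 504 - 503 - 532 - 517 - 548.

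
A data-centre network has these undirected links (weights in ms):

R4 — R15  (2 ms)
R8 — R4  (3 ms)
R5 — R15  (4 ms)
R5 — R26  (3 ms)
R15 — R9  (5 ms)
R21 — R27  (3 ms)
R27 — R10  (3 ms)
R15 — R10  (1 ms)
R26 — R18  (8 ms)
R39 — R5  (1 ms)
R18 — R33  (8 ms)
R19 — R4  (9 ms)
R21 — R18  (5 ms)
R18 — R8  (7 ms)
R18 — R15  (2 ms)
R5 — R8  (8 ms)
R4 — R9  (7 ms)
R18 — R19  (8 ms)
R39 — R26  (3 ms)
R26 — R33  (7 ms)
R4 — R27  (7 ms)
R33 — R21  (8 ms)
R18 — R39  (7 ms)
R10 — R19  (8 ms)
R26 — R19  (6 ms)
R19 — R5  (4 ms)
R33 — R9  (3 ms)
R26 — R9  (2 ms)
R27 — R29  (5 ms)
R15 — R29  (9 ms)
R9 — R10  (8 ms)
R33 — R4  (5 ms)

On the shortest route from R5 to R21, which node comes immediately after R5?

R15

Candidate routes:
R5 - R26 - R9 - R33 - R21: 3+2+3+8 = 16
R5 - R15 - R4 - R27 - R21: 4+2+7+3 = 16
R5 - R39 - R18 - R21: 1+7+5 = 13
R5 - R15 - R18 - R21: 4+2+5 = 11
Cheapest is R5 - R15 - R18 - R21 at 11 ms.
So from R5 the first move is to R15.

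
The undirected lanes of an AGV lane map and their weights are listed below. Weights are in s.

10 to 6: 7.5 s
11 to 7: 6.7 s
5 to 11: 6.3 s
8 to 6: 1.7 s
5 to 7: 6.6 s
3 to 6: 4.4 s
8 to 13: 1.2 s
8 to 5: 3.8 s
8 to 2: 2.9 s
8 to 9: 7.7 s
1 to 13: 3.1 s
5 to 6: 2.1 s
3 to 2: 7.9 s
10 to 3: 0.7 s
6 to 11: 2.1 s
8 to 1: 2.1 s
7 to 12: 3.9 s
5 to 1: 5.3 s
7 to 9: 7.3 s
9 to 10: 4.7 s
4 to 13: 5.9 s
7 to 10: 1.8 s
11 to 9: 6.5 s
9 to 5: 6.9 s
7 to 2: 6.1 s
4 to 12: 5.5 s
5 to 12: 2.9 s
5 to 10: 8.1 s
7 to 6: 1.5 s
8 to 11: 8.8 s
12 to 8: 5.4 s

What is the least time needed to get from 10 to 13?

Shortest distances from 10:
10: 0
3: 0.7  (via 10)
7: 1.8  (via 10)
6: 3.3  (via 7)
9: 4.7  (via 10)
8: 5  (via 6)
5: 5.4  (via 6)
11: 5.4  (via 6)
12: 5.7  (via 7)
13: 6.2  (via 8)
Shortest route: 10–7–6–8–13 = 6.2 s.

6.2 s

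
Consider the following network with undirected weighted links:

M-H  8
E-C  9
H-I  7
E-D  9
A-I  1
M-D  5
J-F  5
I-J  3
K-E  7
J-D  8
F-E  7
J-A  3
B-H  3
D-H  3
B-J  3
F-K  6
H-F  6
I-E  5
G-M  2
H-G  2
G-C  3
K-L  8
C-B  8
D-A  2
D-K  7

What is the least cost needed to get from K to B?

Settle nodes by increasing distance from K:
K: 0
F: 6  (via K)
D: 7  (via K)
E: 7  (via K)
L: 8  (via K)
A: 9  (via D)
H: 10  (via D)
I: 10  (via A)
J: 11  (via F)
G: 12  (via H)
M: 12  (via D)
B: 13  (via H)
Shortest route: K–D–H–B = 13.

13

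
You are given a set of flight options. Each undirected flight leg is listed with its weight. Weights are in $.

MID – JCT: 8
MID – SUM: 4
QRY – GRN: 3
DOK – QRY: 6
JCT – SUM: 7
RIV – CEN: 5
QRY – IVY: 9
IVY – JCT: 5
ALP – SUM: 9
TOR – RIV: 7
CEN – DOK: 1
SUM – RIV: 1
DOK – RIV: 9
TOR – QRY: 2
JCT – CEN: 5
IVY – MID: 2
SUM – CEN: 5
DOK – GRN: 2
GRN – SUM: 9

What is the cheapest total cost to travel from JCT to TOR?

$13

Enumerating some paths:
JCT → CEN → DOK → GRN → QRY → TOR: 5+1+2+3+2 = 13
JCT → SUM → RIV → TOR: 7+1+7 = 15
JCT → CEN → DOK → QRY → TOR: 5+1+6+2 = 14
The minimum is $13 via JCT → CEN → DOK → GRN → QRY → TOR.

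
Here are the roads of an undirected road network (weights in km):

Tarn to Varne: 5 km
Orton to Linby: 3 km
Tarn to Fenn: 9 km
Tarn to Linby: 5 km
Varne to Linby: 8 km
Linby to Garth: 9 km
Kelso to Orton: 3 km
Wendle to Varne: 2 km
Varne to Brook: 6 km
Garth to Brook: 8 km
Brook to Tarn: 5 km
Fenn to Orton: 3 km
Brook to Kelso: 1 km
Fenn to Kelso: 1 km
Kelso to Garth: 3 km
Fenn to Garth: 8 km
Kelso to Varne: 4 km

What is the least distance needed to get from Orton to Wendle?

Compare a few routes:
Orton–Kelso–Varne–Wendle: 3+4+2 = 9
Orton–Fenn–Kelso–Varne–Wendle: 3+1+4+2 = 10
Cheapest is Orton–Kelso–Varne–Wendle at 9 km.

9 km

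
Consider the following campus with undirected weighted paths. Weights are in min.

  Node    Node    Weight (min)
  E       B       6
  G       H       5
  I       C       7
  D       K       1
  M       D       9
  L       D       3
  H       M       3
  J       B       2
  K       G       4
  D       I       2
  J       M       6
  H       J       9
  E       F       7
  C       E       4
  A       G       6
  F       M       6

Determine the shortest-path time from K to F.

Enumerating some paths:
K–G–H–M–F: 4+5+3+6 = 18
K–D–M–F: 1+9+6 = 16
Cheapest is K–D–M–F at 16 min.

16 min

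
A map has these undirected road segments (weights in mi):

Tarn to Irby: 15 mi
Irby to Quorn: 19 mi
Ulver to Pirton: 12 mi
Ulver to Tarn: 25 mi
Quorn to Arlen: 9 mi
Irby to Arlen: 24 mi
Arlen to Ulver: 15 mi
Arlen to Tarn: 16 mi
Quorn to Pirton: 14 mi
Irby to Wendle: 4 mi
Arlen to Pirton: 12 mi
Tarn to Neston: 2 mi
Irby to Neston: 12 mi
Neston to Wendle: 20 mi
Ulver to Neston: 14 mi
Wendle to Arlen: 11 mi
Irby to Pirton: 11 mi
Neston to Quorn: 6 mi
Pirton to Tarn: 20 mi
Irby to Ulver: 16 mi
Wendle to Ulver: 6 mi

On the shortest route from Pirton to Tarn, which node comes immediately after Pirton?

Enumerating some paths:
Pirton–Tarn: 20 = 20
Pirton–Irby–Neston–Tarn: 11+12+2 = 25
Pirton–Quorn–Neston–Tarn: 14+6+2 = 22
The minimum is 20 mi via Pirton–Tarn.
So from Pirton the first move is to Tarn.

Tarn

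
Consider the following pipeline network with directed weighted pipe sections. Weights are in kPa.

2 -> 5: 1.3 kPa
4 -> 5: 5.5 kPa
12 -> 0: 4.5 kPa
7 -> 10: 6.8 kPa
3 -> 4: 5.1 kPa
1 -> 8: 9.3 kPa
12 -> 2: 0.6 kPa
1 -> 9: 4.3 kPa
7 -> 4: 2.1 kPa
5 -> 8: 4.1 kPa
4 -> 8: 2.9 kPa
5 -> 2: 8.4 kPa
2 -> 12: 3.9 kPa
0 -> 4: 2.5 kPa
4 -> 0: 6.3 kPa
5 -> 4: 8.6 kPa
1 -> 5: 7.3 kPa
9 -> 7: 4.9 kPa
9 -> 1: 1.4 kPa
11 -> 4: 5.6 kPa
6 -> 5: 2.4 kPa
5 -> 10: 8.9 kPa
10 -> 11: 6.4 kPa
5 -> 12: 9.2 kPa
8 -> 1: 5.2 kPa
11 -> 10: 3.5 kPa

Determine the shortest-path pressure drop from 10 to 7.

Enumerating some paths:
10 - 11 - 4 - 8 - 1 - 9 - 7: 6.4+5.6+2.9+5.2+4.3+4.9 = 29.3
10 - 11 - 4 - 5 - 8 - 1 - 9 - 7: 6.4+5.6+5.5+4.1+5.2+4.3+4.9 = 36
The minimum is 29.3 kPa via 10 - 11 - 4 - 8 - 1 - 9 - 7.

29.3 kPa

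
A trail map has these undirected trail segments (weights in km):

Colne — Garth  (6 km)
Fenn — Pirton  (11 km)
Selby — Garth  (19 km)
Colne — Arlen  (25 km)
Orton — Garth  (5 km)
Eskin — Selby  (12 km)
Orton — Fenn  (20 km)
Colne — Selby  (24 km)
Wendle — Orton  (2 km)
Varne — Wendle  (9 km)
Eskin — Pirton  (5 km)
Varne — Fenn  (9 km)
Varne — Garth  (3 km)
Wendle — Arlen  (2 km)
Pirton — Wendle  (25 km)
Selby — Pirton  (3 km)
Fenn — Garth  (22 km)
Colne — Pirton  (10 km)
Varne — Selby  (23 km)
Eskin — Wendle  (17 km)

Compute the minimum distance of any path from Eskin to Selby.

8 km

Enumerating some paths:
Eskin - Selby: 12 = 12
Eskin - Pirton - Selby: 5+3 = 8
Cheapest is Eskin - Pirton - Selby at 8 km.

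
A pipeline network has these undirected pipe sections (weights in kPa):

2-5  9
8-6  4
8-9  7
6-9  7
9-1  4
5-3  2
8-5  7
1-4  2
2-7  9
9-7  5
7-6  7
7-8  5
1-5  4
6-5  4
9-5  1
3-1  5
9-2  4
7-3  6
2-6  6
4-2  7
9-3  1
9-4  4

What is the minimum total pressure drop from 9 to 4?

4 kPa

Enumerating some paths:
9 → 4: 4 = 4
9 → 1 → 4: 4+2 = 6
The minimum is 4 kPa via 9 → 4.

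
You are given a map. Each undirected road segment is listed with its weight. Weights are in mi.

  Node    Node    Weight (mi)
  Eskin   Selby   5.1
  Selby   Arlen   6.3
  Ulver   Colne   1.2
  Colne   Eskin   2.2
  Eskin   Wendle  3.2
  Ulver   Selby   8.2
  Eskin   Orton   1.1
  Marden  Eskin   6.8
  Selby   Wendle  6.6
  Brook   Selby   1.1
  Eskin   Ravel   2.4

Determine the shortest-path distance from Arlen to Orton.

Compare a few routes:
Arlen → Selby → Wendle → Eskin → Orton: 6.3+6.6+3.2+1.1 = 17.2
Arlen → Selby → Eskin → Orton: 6.3+5.1+1.1 = 12.5
The minimum is 12.5 mi via Arlen → Selby → Eskin → Orton.

12.5 mi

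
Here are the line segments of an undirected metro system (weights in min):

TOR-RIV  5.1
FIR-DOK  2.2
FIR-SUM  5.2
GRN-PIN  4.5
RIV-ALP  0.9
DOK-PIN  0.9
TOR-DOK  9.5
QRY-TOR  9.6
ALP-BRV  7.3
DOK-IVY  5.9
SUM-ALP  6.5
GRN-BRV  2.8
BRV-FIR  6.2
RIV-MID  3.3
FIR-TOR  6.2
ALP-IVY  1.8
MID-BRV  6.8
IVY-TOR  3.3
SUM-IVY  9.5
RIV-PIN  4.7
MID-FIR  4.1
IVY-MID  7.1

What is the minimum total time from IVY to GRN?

Enumerating some paths:
IVY–ALP–RIV–PIN–GRN: 1.8+0.9+4.7+4.5 = 11.9
IVY–DOK–PIN–GRN: 5.9+0.9+4.5 = 11.3
IVY–ALP–BRV–GRN: 1.8+7.3+2.8 = 11.9
The minimum is 11.3 min via IVY–DOK–PIN–GRN.

11.3 min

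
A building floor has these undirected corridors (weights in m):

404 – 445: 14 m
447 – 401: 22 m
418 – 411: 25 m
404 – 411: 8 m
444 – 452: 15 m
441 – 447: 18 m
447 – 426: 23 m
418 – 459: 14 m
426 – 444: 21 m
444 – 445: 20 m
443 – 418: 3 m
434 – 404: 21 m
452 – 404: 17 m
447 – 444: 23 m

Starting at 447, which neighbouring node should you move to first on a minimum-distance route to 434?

Compare a few routes:
447 - 444 - 445 - 404 - 434: 23+20+14+21 = 78
447 - 426 - 444 - 445 - 404 - 434: 23+21+20+14+21 = 99
447 - 444 - 452 - 404 - 434: 23+15+17+21 = 76
447 - 426 - 444 - 452 - 404 - 434: 23+21+15+17+21 = 97
Cheapest is 447 - 444 - 452 - 404 - 434 at 76 m.
So from 447 the first move is to 444.

444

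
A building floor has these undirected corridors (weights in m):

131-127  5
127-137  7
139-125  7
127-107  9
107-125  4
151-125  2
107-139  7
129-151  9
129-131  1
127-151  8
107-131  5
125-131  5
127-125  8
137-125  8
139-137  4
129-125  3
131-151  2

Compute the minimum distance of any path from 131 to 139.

Settle nodes by increasing distance from 131:
131: 0
129: 1  (via 131)
151: 2  (via 131)
125: 4  (via 129)
127: 5  (via 131)
107: 5  (via 131)
139: 11  (via 125)
Shortest route: 131 → 129 → 125 → 139 = 11 m.

11 m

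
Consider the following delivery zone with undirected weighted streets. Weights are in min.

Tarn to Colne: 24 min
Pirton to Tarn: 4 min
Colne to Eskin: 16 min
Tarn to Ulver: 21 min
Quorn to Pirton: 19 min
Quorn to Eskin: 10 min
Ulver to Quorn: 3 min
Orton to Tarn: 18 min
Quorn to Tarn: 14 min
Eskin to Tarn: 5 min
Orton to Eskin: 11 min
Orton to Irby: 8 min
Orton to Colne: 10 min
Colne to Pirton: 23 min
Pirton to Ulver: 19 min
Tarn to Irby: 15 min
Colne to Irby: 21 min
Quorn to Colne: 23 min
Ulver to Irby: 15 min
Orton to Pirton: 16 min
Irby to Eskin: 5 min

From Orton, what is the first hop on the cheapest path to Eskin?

Eskin

Enumerating some paths:
Orton - Irby - Eskin: 8+5 = 13
Orton - Pirton - Tarn - Eskin: 16+4+5 = 25
Orton - Tarn - Eskin: 18+5 = 23
Orton - Eskin: 11 = 11
The minimum is 11 min via Orton - Eskin.
So from Orton the first move is to Eskin.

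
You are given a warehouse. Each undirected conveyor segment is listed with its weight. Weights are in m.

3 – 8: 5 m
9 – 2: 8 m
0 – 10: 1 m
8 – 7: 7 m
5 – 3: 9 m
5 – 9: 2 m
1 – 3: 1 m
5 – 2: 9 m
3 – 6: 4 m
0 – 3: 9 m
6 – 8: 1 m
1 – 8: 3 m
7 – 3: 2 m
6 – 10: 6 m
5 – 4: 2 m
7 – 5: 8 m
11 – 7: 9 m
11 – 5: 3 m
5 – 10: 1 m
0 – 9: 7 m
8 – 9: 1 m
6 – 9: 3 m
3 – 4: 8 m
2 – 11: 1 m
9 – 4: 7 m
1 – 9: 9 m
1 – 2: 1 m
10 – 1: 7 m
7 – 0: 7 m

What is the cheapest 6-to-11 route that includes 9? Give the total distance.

7 m

Best 6 to 9: 6 → 8 → 9 costing 2
Best 9 to 11: 9 → 5 → 11 costing 5
Total via 9: 2 + 5 = 7 m.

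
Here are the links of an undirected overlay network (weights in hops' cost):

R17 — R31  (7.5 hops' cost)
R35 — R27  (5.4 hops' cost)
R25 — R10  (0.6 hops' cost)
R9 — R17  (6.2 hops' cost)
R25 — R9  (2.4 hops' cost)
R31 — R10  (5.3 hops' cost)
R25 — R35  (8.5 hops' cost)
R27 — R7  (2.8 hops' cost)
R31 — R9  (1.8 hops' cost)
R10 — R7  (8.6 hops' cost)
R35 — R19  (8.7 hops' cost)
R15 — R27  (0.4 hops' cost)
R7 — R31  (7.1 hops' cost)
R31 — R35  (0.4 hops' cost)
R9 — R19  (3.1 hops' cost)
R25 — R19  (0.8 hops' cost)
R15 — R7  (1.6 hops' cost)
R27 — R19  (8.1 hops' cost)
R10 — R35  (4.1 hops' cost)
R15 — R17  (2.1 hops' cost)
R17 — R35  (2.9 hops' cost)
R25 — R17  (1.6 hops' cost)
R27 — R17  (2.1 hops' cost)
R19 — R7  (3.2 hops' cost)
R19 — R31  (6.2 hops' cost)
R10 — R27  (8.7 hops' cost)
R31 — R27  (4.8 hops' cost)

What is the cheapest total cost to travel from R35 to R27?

Candidate routes:
R35 → R27: 5.4 = 5.4
R35 → R31 → R27: 0.4+4.8 = 5.2
R35 → R17 → R27: 2.9+2.1 = 5
R35 → R17 → R15 → R27: 2.9+2.1+0.4 = 5.4
The minimum is 5 hops' cost via R35 → R17 → R27.

5 hops' cost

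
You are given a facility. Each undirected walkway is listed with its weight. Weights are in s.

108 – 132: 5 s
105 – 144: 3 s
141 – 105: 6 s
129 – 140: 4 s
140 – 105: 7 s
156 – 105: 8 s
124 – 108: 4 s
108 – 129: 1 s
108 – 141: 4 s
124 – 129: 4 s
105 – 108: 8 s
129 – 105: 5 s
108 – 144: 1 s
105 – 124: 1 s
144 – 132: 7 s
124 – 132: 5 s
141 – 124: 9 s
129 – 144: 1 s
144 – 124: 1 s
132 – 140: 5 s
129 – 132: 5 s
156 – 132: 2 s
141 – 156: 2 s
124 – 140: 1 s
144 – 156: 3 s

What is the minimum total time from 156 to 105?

Running Dijkstra from 156:
156: 0
132: 2  (via 156)
141: 2  (via 156)
144: 3  (via 156)
129: 4  (via 144)
124: 4  (via 144)
108: 4  (via 144)
105: 5  (via 124)
Shortest route: 156–144–124–105 = 5 s.

5 s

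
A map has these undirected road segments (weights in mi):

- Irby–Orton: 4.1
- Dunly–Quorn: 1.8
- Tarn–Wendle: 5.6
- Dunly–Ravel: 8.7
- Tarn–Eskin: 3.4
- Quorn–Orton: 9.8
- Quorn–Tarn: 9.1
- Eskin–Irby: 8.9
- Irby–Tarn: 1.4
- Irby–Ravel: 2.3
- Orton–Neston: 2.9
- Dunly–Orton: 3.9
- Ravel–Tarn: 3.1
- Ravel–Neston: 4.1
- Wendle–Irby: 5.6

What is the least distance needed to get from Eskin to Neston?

10.6 mi

Shortest distances from Eskin:
Eskin: 0
Tarn: 3.4  (via Eskin)
Irby: 4.8  (via Tarn)
Ravel: 6.5  (via Tarn)
Orton: 8.9  (via Irby)
Wendle: 9  (via Tarn)
Neston: 10.6  (via Ravel)
Shortest route: Eskin–Tarn–Ravel–Neston = 10.6 mi.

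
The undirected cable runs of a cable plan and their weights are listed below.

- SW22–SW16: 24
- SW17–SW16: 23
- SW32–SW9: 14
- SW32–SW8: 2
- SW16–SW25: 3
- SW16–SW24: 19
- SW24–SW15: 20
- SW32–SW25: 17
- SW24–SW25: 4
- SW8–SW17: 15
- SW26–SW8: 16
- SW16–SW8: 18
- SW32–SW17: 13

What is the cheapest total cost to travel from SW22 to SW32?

Compare a few routes:
SW22 → SW16 → SW17 → SW32: 24+23+13 = 60
SW22 → SW16 → SW25 → SW32: 24+3+17 = 44
SW22 → SW16 → SW24 → SW25 → SW32: 24+19+4+17 = 64
SW22 → SW16 → SW17 → SW8 → SW32: 24+23+15+2 = 64
Cheapest is SW22 → SW16 → SW25 → SW32 at 44.

44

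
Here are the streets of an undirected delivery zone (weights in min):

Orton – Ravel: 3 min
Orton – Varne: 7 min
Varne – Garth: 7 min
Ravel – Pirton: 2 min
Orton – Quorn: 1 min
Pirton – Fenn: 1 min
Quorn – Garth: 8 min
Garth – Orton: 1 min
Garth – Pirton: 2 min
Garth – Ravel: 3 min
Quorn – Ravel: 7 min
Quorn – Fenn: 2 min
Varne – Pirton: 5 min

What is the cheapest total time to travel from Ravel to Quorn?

4 min

Candidate routes:
Ravel - Pirton - Fenn - Quorn: 2+1+2 = 5
Ravel - Garth - Orton - Quorn: 3+1+1 = 5
Ravel - Orton - Quorn: 3+1 = 4
The minimum is 4 min via Ravel - Orton - Quorn.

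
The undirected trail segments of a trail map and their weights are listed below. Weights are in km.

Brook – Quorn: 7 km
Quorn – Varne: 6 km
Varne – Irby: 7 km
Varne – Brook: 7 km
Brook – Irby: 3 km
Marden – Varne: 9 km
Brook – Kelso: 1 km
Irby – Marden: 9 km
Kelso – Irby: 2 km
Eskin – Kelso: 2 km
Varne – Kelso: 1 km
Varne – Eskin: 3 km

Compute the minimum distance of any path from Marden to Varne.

9 km

Shortest distances from Marden:
Marden: 0
Varne: 9  (via Marden)
Shortest route: Marden → Varne = 9 km.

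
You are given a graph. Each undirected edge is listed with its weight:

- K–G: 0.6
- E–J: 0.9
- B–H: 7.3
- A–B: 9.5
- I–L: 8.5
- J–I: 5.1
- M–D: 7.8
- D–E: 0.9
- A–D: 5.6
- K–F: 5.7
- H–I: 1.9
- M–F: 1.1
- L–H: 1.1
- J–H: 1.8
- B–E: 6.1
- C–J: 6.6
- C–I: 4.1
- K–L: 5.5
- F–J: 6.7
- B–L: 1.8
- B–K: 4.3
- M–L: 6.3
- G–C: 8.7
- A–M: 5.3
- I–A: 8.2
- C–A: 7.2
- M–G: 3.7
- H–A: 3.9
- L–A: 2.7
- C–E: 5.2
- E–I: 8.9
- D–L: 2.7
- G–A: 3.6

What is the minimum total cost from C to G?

8.7

Running Dijkstra from C:
C: 0
I: 4.1  (via C)
E: 5.2  (via C)
H: 6  (via I)
D: 6.1  (via E)
J: 6.1  (via E)
L: 7.1  (via H)
A: 7.2  (via C)
G: 8.7  (via C)
Shortest route: C–G = 8.7.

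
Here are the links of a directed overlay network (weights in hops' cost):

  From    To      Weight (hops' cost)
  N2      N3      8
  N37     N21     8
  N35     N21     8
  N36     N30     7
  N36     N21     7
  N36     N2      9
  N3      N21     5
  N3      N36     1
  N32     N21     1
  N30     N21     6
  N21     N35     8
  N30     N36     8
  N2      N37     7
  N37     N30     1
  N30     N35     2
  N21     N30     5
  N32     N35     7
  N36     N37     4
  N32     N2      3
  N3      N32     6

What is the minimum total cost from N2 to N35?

Enumerating some paths:
N2–N37–N30–N35: 7+1+2 = 10
N2–N3–N36–N30–N35: 8+1+7+2 = 18
N2–N3–N36–N37–N30–N35: 8+1+4+1+2 = 16
Cheapest is N2–N37–N30–N35 at 10 hops' cost.

10 hops' cost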